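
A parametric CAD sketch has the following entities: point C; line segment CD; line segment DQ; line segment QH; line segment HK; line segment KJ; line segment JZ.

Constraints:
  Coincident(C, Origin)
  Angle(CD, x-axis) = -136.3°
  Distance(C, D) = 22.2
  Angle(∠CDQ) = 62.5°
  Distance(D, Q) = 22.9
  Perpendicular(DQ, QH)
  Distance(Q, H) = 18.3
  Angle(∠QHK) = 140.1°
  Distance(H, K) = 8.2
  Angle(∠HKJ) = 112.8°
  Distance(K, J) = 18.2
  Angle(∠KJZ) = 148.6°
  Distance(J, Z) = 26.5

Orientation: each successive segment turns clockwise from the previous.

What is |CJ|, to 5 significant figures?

10.016

∠QHK = 140.1° gives HK at -23.700° from the x-axis; with |HK| = 8.2, K = (2.6430, 8.4627). ∠HKJ = 112.8° gives KJ at -90.900° from the x-axis; with |KJ| = 18.2, J = (2.3572, -9.7351). Then |CJ| = |J − C| = 10.016.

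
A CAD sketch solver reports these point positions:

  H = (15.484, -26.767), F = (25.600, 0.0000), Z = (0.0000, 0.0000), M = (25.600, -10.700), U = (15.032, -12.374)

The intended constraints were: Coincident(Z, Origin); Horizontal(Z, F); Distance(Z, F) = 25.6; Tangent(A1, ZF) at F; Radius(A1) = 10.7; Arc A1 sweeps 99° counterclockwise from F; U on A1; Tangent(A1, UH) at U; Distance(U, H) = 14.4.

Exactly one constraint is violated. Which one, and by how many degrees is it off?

Tangent(A1, UH) at U — off by 7.20°.

Z = (0.00, 0.00) ✓; Z.y = 0.00, F.y = 0.00 ✓; |ZF| = 25.60 ✓; ∠(MF, FZ) = 90.00° ✓; |MF| = 10.70 ✓; bearing(M→U) − bearing(M→F) = 99.00° ✓; |MU| = 10.70 ✓; ∠(MU, UH) = 97.20° ✗; |UH| = 14.40 ✓.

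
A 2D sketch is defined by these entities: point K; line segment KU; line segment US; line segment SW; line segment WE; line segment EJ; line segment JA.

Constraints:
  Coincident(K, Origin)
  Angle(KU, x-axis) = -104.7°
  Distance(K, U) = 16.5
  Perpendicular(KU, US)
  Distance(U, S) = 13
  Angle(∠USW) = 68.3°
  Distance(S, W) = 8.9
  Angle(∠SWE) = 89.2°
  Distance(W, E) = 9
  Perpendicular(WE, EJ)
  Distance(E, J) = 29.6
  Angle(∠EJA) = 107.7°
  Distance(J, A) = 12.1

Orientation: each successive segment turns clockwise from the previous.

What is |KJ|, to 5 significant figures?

41.043

K is at the origin; KU runs at -104.7° with length 16.5, so U = (-4.1870, -15.960). KU is perpendicular to US, so US runs at 165.30°; with |US| = 13.0, S = (-16.761, -12.661). ∠USW = 68.3° gives SW at 53.600° from the x-axis; with |SW| = 8.9, W = (-11.480, -5.4975). ∠SWE = 89.2° gives WE at -37.200° from the x-axis; with |WE| = 9.0, E = (-4.3113, -10.939). The perpendicularity gives EJ at right angles to WE, so EJ runs at -127.20°; with |EJ| = 29.6, J = (-22.207, -34.516). Then |KJ| = |J − K| = 41.043.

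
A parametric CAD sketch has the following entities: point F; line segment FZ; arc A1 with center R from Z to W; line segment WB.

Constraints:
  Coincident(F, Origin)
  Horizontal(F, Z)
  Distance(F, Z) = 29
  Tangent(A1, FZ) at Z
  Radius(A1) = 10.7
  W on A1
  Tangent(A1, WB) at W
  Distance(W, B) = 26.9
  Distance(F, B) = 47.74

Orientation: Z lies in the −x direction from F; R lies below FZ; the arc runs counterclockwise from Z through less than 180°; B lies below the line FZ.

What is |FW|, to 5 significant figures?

41.568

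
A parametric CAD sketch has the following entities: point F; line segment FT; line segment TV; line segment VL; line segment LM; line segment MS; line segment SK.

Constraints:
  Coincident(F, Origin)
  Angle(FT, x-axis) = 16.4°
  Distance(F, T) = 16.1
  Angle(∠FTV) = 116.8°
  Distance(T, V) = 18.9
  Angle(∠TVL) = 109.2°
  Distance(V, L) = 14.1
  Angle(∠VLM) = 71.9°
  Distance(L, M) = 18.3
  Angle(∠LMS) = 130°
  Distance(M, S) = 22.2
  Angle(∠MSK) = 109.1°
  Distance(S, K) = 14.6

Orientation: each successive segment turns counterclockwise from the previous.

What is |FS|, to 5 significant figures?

17.558

∠VLM = 71.9° gives LM at -101.50° from the x-axis; with |LM| = 18.3, M = (2.9485, 12.167). ∠LMS = 130.0° gives MS at -51.500° from the x-axis; with |MS| = 22.2, S = (16.768, -5.2067). Then |FS| = |S − F| = 17.558.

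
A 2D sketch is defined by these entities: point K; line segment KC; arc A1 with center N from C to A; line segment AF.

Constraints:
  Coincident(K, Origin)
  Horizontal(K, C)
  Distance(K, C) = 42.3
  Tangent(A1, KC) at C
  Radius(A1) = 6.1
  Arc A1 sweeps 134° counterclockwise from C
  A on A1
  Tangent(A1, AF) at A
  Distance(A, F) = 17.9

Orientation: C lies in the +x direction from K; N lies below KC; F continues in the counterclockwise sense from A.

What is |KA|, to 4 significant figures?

39.30

K is at the origin; KC is horizontal with |KC| = 42.3 and C on the +x side, so C = (42.30, 0.000). A1 meets KC tangentially, so NC is at right angles to KC, so N = C + (0, -6.1) = (42.30, -6.100). On A1, C sits at bearing 90° from N; a 134° counterclockwise sweep puts A at bearing 224°, so A = N + 6.1·(cos 224°, sin 224°) = (37.91, -10.34). Then |KA| = |A − K| = 39.30.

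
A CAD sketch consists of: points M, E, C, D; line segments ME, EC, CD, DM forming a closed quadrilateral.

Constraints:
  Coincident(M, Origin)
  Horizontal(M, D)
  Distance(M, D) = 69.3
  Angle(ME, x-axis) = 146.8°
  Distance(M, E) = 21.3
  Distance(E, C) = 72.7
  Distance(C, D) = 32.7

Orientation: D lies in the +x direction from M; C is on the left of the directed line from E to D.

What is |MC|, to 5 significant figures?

60.040

M is at the origin; MD is horizontal with |MD| = 69.3 and D in +x, so D = (69.3, 0). ME runs at 146.8° with |ME| = 21.3, so E = (-17.823, 11.663). C is determined by |EC| = 72.7 and |CD| = 32.7 together: it lies at the intersection of circle(E, 72.7) and circle(D, 32.7). With |ED| = 87.900, the foot of the radical line on ED is 67.932 from E and the perpendicular offset is √(72.7² − 67.932²) = 25.895. Taking the left-of-ED solution: C = (52.944, 28.316).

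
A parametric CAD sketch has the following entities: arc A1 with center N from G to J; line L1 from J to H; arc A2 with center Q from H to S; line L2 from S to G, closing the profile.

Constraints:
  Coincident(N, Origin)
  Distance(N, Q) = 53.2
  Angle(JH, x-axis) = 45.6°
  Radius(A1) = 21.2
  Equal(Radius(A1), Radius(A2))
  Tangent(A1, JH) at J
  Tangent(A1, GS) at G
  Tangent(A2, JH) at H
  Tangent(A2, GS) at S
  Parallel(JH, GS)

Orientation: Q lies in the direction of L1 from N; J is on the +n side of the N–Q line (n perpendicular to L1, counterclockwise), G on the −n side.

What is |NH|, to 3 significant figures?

57.3

The slot axis is L1's direction at 45.6°, so u = (cos 45.6°, sin 45.6°) = (0.700, 0.714) and n = (−sin 45.6°, cos 45.6°) = (-0.714, 0.700). N is at the origin and Q lies 53.2 along u from N, so Q = 53.2·u = (37.2, 38.0). Tangency of A1 to both parallel lines with radius 21.2 puts J and G at N ± 21.2·n: J = (-15.1, 14.8), G = (15.1, -14.8). Equal radii place H and S the same way about Q: H = Q + 21.2·n = (22.1, 52.8), S = Q − 21.2·n = (52.4, 23.2). Then |NH| = |H − N| = 57.3.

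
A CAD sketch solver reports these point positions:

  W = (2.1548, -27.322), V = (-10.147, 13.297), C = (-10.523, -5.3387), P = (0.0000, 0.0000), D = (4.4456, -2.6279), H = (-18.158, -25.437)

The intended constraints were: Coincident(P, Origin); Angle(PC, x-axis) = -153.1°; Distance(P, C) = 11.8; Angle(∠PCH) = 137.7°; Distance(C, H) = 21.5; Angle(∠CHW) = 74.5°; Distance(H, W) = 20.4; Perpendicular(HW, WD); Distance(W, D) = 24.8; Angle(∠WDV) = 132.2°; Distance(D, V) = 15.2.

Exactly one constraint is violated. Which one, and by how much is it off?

Distance(D, V) = 15.2 — off by 6.40.

P = (0.00, 0.00) ✓; PC at -153.1° ✓; |PC| = 11.80 ✓; ∠PCH = 137.7° ✓; |CH| = 21.50 ✓; ∠CHW = 74.50° ✓; |HW| = 20.40 ✓; ∠(HW, WD) = 90.00° ✓; |WD| = 24.80 ✓; ∠WDV = 132.2° ✓; |DV| = 21.60 ✗.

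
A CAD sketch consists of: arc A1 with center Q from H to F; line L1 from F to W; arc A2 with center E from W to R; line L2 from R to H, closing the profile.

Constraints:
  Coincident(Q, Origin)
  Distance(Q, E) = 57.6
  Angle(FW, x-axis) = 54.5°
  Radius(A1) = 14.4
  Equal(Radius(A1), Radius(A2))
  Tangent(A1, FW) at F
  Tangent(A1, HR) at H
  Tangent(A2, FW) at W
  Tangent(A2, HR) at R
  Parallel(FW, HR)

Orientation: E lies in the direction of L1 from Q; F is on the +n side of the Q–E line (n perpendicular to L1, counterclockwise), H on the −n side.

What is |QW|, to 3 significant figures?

59.4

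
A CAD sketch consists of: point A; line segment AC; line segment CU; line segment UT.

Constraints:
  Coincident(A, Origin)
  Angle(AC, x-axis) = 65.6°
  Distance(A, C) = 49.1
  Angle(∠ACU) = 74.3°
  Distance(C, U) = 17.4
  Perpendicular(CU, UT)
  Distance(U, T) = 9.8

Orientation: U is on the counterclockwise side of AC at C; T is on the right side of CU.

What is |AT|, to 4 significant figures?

57.22

A is at the origin; AC runs at 65.6° with length 49.1, so C = 49.1·(cos 65.6°, sin 65.6°) = (20.28, 44.71). ∠ACU = 74.3°, so CU runs at 65.6° + (180° − 74.3°) = 171.3° from the x-axis; with |CU| = 17.4, U = C + 17.4·(cos 171.3°, sin 171.3°) = (3.084, 47.35). CU ⟂ UT; with |UT| = 9.8 on the right of CU, T = U + 9.8·(0.1513, 0.9885) = (4.566, 57.03). Then |AT| = |T − A| = 57.22.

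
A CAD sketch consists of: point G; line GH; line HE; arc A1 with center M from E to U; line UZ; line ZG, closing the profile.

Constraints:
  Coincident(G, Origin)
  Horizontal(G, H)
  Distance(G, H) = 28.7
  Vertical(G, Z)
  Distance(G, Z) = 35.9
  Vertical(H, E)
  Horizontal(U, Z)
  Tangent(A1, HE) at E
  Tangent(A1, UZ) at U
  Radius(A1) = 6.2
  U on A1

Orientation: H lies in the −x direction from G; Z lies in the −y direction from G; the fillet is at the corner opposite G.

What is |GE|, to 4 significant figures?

41.30

The virtual corner opposite G is at (-28.70, -35.90). Tangency of A1 to HE means the radius ME is perpendicular to HE and tangency of A1 to UZ means the radius MU is perpendicular to UZ, with radius 6.2, so the center M sits 6.2 in from both sides at M = (-22.50, -29.70). That places the tangent points at E = (-28.70, -29.70) on HE and U = (-22.50, -35.90) on UZ. Then |GE| = |E − G| = 41.30.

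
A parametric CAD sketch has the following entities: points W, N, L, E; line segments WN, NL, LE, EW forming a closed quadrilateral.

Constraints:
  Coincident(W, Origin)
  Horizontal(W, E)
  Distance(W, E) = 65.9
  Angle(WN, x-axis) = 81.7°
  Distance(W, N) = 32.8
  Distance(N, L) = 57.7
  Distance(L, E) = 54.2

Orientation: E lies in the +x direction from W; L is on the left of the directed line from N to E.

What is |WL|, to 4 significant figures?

79.31

Checks: |NL| = 57.70 ✓; |LE| = 54.20 ✓.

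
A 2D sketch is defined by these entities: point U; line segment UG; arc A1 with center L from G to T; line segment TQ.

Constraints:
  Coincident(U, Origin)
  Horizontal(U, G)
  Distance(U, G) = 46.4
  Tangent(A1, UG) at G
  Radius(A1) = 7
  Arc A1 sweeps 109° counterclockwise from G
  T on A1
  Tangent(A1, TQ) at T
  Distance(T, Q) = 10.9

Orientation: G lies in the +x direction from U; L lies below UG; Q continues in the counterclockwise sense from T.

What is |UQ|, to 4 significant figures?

47.55

U is at the origin; UG is horizontal with |UG| = 46.4 and G on the +x side, so G = (46.40, 0.000). The tangent condition forces LG to be normal to UG, so L = G + (0, -7) = (46.40, -7.000). On A1, G sits at bearing 90° from L; a 109° counterclockwise sweep puts T at bearing 199°, so T = L + 7.0·(cos 199°, sin 199°) = (39.78, -9.279). Since A1 is tangent to TQ there, LT ⟂ TQ, so TQ runs along (−sin 199°, cos 199°); with |TQ| = 10.9, Q = (43.33, -19.59). Then |UQ| = |Q − U| = 47.55.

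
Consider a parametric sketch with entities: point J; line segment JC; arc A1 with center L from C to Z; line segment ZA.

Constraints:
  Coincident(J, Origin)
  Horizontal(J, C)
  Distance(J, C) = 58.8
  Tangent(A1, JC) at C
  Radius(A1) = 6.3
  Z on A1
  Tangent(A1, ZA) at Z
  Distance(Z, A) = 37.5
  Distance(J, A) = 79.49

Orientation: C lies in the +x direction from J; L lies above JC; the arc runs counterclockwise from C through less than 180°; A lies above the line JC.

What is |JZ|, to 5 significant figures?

65.377

Checks: ∠(LC, CJ) = 90.00° ✓; |LC| = 6.300 ✓; |LZ| = 6.300 ✓; ∠(LZ, ZA) = 90.00° ✓; |ZA| = 37.50 ✓; |JA| = 79.49 ✓.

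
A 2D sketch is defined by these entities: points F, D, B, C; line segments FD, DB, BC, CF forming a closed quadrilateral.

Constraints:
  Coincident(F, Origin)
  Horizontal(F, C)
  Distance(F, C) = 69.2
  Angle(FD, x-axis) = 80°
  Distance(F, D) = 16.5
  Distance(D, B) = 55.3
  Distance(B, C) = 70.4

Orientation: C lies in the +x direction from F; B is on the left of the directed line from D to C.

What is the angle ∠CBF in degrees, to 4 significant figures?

58.79°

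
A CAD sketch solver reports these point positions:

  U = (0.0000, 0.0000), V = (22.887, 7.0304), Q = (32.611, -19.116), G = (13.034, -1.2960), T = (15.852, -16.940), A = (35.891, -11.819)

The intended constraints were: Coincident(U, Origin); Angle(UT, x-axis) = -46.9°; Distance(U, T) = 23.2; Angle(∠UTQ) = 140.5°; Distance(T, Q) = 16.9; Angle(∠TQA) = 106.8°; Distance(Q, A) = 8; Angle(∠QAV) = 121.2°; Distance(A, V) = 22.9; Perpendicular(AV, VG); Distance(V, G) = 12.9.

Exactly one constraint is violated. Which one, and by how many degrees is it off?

Perpendicular(AV, VG) — off by 5.60°.

U = (0.00, 0.00) ✓; UT at -46.90° ✓; |UT| = 23.20 ✓; ∠UTQ = 140.5° ✓; |TQ| = 16.90 ✓; ∠TQA = 106.8° ✓; |QA| = 8.000 ✓; ∠QAV = 121.2° ✓; |AV| = 22.90 ✓; ∠(AV, VG) = 95.60° ✗; |VG| = 12.90 ✓.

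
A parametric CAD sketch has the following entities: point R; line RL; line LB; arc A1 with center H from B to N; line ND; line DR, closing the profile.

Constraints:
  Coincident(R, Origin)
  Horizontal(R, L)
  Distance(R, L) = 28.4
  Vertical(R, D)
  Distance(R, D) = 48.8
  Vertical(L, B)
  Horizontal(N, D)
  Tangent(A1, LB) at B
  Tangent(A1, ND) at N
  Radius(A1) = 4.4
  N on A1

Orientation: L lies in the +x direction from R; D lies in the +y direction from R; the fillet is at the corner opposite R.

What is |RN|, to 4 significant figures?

54.38

R is at the origin; RL is horizontal with |RL| = 28.4 and L on the +x side, so L = (28.40, 0.000). RD is vertical with |RD| = 48.8 and D on the +y side, so D = (0.000, 48.80). The virtual corner opposite R is at (28.40, 48.80). Since A1 is tangent to LB there, HB ⟂ LB and the tangent condition forces HN to be normal to ND, with radius 4.4, so the center H sits 4.4 in from both sides at H = (24.00, 44.40). That places the tangent points at B = (28.40, 44.40) on LB and N = (24.00, 48.80) on ND. Then |RN| = |N − R| = 54.38.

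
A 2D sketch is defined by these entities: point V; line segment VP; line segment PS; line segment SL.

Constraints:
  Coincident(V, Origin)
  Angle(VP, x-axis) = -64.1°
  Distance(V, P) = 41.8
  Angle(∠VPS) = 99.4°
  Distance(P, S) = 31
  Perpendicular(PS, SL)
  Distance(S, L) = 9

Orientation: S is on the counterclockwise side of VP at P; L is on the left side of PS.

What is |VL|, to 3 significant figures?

49.7

∠VPS = 99.4°, so PS runs at -64.1° + (180° − 99.4°) = 16.5° from the x-axis; with |PS| = 31.0, S = P + 31.0·(cos 16.5°, sin 16.5°) = (48.0, -28.8). PS ⟂ SL; with |SL| = 9.0 on the left of PS, L = S + 9.0·(-0.284, 0.959) = (45.4, -20.2). Then |VL| = |L − V| = 49.7.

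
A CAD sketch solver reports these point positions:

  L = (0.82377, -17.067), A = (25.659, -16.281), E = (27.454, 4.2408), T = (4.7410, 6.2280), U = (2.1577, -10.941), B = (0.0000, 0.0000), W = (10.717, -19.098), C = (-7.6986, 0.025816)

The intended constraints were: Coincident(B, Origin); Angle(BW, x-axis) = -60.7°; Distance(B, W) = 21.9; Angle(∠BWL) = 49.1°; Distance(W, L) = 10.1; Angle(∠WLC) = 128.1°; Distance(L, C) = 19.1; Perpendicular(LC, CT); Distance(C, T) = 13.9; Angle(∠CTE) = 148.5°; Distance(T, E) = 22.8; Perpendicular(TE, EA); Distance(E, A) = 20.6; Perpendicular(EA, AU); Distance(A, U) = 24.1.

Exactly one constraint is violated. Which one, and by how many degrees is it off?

Perpendicular(EA, AU) — off by 7.80°.

B = (0.00, 0.00) ✓; BW at -60.70° ✓; |BW| = 21.90 ✓; ∠BWL = 49.10° ✓; |WL| = 10.10 ✓; ∠WLC = 128.1° ✓; |LC| = 19.10 ✓; ∠(LC, CT) = 90.00° ✓; |CT| = 13.90 ✓; ∠CTE = 148.5° ✓; |TE| = 22.80 ✓; ∠(TE, EA) = 90.00° ✓; |EA| = 20.60 ✓; ∠(EA, AU) = 97.80° ✗; |AU| = 24.10 ✓.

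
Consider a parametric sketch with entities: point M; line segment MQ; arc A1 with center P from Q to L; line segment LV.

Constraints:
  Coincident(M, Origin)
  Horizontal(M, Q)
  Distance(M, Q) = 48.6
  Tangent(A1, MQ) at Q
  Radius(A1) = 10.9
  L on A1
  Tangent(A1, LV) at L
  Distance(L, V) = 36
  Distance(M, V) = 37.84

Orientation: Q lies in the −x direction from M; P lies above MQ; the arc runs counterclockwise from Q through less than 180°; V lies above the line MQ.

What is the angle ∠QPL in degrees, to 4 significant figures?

53.09°

Checks: |PL| = 10.90 ✓; ∠(PL, LV) = 90.00° ✓; |LV| = 36.00 ✓; |MV| = 37.84 ✓.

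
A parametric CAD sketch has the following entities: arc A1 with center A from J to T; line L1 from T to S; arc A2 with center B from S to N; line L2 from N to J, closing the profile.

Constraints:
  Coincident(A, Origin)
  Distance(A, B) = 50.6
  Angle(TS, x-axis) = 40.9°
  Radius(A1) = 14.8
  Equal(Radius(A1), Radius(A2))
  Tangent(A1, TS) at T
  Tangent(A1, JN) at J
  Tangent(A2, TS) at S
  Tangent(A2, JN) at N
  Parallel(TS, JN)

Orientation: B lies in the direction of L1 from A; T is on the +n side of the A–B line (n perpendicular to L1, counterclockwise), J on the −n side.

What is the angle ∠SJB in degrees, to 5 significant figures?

14.023°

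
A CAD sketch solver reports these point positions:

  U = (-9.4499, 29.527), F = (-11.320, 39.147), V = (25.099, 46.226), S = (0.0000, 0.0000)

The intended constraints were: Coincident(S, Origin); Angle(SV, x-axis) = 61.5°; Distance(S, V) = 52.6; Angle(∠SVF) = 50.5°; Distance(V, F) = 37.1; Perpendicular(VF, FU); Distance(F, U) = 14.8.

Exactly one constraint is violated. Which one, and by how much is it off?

Distance(F, U) = 14.8 — off by 5.00.

S = (0.00, 0.00) ✓; SV at 61.50° ✓; |SV| = 52.60 ✓; ∠SVF = 50.50° ✓; |VF| = 37.10 ✓; ∠(VF, FU) = 90.00° ✓; |FU| = 9.800 ✗.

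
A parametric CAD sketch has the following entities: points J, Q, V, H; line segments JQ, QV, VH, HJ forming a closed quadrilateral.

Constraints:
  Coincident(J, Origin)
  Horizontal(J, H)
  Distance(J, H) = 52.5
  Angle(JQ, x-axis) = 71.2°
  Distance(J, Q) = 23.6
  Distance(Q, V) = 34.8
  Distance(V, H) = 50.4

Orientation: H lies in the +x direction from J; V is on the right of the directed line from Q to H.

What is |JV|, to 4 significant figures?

12.75

Checks: |QV| = 34.80 ✓; |VH| = 50.40 ✓.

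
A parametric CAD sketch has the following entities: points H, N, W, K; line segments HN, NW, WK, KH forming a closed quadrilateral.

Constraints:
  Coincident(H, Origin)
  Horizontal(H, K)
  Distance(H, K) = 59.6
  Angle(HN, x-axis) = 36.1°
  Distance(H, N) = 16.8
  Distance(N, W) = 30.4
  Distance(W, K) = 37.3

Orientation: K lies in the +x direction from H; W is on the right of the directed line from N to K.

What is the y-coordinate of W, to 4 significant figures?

-17.53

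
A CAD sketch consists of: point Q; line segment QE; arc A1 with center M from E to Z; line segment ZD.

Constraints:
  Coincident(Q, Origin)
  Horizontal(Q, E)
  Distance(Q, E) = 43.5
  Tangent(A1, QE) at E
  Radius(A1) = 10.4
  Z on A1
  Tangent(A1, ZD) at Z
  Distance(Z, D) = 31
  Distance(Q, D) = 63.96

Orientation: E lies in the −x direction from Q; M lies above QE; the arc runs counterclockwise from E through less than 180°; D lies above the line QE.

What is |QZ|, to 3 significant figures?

37.2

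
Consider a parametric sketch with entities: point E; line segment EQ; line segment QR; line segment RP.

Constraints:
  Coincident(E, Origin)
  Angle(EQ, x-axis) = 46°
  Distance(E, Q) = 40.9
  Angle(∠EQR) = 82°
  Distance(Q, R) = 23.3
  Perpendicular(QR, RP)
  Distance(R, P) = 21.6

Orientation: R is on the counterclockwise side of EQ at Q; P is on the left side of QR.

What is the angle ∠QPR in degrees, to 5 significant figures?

47.168°

E is at the origin; EQ runs at 46.0° with length 40.9, so Q = 40.9·(cos 46.0°, sin 46.0°) = (28.412, 29.421). ∠EQR = 82.0°, so QR runs at 46.0° + (180° − 82.0°) = 144.00° from the x-axis; with |QR| = 23.3, R = Q + 23.3·(cos 144.00°, sin 144.00°) = (9.5614, 43.116). QR ⟂ RP; with |RP| = 21.6 on the left of QR, P = R + 21.6·(-0.58779, -0.80902) = (-3.1347, 25.642). Then cos ∠QPR = PQ·PR / (|PQ||PR|), giving 47.168°.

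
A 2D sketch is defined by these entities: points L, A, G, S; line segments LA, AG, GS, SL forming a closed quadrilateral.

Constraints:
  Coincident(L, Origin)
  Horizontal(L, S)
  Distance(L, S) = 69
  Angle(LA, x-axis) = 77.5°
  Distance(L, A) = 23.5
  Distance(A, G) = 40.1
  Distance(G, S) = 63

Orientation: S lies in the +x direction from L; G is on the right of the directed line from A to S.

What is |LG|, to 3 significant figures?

19.0

Checks: |AG| = 40.10 ✓; |GS| = 63.00 ✓.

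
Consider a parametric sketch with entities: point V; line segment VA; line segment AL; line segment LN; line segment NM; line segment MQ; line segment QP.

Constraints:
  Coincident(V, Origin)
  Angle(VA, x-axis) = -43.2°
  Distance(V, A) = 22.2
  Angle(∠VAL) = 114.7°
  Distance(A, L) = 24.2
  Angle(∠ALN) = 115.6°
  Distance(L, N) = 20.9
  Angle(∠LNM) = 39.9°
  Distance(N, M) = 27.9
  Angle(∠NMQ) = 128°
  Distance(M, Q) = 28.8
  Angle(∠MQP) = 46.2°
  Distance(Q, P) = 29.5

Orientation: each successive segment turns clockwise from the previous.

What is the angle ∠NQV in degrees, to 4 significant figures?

53.32°

V is at the origin; VA runs at -43.2° with length 22.2, so A = (16.18, -15.20). ∠VAL = 114.7° gives AL at -108.5° from the x-axis; with |AL| = 24.2, L = (8.504, -38.15). ∠ALN = 115.6° gives LN at -172.9° from the x-axis; with |LN| = 20.9, N = (-12.24, -40.73). ∠LNM = 39.9° gives NM at 47.00° from the x-axis; with |NM| = 27.9, M = (6.792, -20.32). ∠NMQ = 128.0° gives MQ at -5.000° from the x-axis; with |MQ| = 28.8, Q = (35.48, -22.83). Then cos ∠NQV = QN·QV / (|QN||QV|), giving 53.32°.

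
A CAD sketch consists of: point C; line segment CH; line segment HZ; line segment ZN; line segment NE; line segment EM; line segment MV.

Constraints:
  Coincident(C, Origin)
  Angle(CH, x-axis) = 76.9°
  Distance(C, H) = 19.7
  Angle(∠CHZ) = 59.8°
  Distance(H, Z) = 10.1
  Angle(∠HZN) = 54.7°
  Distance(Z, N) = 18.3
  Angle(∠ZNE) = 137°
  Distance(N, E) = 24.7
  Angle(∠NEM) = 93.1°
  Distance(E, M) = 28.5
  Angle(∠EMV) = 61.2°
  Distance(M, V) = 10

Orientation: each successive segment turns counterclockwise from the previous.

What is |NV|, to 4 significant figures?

29.64

∠NEM = 93.1° gives EM at 92.30° from the x-axis; with |EM| = 28.5, M = (32.76, 35.85). ∠EMV = 61.2° gives MV at -148.9° from the x-axis; with |MV| = 10.0, V = (24.19, 30.69). Then |NV| = |V − N| = 29.64.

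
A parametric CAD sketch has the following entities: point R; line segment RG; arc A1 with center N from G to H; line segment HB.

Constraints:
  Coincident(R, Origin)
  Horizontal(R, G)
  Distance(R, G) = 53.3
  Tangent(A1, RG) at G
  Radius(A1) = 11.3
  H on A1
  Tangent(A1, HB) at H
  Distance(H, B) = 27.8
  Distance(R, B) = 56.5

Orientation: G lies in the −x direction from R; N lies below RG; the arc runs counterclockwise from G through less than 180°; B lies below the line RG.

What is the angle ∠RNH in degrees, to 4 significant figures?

145.9°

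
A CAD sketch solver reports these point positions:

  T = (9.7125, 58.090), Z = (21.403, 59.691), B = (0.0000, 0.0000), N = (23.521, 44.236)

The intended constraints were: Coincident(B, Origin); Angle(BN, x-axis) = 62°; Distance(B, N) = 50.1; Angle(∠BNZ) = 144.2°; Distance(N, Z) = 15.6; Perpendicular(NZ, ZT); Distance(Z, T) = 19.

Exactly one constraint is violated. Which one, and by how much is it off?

Distance(Z, T) = 19 — off by 7.20.

B = (0.00, 0.00) ✓; BN at 62.00° ✓; |BN| = 50.10 ✓; ∠BNZ = 144.2° ✓; |NZ| = 15.60 ✓; ∠(NZ, ZT) = 89.99° ✓; |ZT| = 11.80 ✗.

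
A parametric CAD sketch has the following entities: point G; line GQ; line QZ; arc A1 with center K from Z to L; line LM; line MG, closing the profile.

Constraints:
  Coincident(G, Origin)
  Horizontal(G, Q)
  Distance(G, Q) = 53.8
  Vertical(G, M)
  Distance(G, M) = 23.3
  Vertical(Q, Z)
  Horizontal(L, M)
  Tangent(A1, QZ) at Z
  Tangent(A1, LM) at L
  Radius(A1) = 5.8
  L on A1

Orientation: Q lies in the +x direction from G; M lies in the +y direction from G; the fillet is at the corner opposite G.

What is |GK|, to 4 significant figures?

51.09

G and M share the same x with |GM| = 23.3 and M on the +y side, so M = (0.000, 23.30). The virtual corner opposite G is at (53.80, 23.30). A1 meets QZ tangentially, so KZ is at right angles to QZ and since A1 is tangent to LM there, KL ⟂ LM, with radius 5.8, so the center K sits 5.8 in from both sides at K = (48.00, 17.50). Then |GK| = |K − G| = 51.09.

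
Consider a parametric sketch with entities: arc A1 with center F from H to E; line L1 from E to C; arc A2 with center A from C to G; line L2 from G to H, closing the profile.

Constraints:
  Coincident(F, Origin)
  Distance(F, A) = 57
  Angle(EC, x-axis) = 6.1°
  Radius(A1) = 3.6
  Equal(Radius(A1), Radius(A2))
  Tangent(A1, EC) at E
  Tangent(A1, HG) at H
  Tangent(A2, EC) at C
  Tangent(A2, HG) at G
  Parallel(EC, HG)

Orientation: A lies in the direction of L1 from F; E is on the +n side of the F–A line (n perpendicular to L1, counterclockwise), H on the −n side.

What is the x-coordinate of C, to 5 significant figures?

56.295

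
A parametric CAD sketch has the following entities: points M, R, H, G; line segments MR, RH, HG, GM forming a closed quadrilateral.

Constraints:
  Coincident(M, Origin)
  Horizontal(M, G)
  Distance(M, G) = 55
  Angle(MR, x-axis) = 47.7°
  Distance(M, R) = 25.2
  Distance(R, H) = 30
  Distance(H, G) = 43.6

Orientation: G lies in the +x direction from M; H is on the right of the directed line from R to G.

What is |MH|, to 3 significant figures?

16.9

Checks: M.y = 0.00, G.y = 0.00 ✓; |RH| = 30.00 ✓; |HG| = 43.60 ✓.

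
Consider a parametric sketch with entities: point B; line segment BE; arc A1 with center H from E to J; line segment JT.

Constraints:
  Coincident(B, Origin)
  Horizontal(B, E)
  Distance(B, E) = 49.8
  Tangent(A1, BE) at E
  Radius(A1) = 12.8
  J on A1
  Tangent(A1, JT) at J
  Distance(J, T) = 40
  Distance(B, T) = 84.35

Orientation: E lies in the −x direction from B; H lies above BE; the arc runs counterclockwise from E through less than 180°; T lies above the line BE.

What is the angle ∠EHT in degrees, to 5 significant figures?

155.60°

Checks: ∠(HE, EB) = 90.00° ✓; |HJ| = 12.80 ✓; ∠(HJ, JT) = 90.00° ✓; |JT| = 40.00 ✓; |BT| = 84.35 ✓.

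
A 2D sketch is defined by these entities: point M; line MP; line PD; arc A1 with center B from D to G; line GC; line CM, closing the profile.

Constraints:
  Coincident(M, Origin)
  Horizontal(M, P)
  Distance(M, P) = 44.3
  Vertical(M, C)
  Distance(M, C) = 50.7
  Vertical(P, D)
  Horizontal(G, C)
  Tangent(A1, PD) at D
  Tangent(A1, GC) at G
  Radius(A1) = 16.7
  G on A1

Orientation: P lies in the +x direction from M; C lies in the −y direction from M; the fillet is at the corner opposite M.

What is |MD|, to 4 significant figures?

55.84

M is at the origin; M and P share the same y with |MP| = 44.3 and P on the +x side, so P = (44.30, 0.000). MC is vertical with |MC| = 50.7 and C on the −y side, so C = (0.000, -50.70). The virtual corner opposite M is at (44.30, -50.70). A1 meets PD tangentially, so BD is at right angles to PD and the tangent condition forces BG to be normal to GC, with radius 16.7, so the center B sits 16.7 in from both sides at B = (27.60, -34.00). That places the tangent points at D = (44.30, -34.00) on PD and G = (27.60, -50.70) on GC. Then |MD| = |D − M| = 55.84.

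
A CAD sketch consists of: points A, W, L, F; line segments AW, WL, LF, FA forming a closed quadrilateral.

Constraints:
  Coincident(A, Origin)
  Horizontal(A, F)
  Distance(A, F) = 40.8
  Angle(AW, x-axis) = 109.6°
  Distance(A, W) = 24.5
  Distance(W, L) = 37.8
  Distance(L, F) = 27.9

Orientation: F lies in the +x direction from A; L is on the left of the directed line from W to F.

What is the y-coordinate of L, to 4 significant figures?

25.51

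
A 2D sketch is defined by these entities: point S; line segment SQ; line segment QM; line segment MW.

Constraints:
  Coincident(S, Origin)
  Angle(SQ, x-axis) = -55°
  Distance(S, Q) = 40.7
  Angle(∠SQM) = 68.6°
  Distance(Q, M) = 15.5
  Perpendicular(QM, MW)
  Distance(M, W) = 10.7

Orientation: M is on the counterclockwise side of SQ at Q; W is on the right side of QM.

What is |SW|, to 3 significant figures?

48.6

S is at the origin; SQ runs at -55.0° with length 40.7, so Q = 40.7·(cos -55.0°, sin -55.0°) = (23.3, -33.3). ∠SQM = 68.6°, so QM runs at -55.0° + (180° − 68.6°) = 56.4° from the x-axis; with |QM| = 15.5, M = Q + 15.5·(cos 56.4°, sin 56.4°) = (31.9, -20.4). QM is perpendicular to MW; with |MW| = 10.7 on the right of QM, W = M + 10.7·(0.833, -0.553) = (40.8, -26.4). Then |SW| = |W − S| = 48.6.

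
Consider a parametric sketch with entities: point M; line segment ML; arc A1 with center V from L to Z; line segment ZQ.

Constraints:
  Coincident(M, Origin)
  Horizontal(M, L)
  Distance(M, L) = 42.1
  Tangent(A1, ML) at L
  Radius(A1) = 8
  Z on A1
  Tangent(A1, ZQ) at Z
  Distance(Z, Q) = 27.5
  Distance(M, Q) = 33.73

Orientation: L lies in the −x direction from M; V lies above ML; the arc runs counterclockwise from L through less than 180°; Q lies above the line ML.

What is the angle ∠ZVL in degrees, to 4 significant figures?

57.23°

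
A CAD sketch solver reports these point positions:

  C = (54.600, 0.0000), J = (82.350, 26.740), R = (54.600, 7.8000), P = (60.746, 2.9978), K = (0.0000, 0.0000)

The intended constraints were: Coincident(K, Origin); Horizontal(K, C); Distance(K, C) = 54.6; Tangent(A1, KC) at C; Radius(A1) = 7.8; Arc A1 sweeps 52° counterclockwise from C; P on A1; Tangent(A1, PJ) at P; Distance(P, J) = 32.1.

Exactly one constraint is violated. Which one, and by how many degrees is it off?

Tangent(A1, PJ) at P — off by 4.30°.

K = (0.00, 0.00) ✓; K.y = 0.00, C.y = 0.00 ✓; |KC| = 54.60 ✓; ∠(RC, CK) = 90.00° ✓; |RC| = 7.800 ✓; bearing(R→P) − bearing(R→C) = 52.00° ✓; |RP| = 7.800 ✓; ∠(RP, PJ) = 94.30° ✗; |PJ| = 32.10 ✓.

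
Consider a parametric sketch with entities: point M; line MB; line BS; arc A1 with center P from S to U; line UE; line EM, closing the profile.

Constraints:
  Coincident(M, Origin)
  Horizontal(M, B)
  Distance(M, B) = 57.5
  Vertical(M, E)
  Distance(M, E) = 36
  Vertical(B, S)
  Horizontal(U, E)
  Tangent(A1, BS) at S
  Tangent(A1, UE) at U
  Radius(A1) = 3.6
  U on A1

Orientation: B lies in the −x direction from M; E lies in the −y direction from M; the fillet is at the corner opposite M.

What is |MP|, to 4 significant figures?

62.89

M is at the origin; MB is horizontal with |MB| = 57.5 and B on the −x side, so B = (-57.50, 0.000). M and E share the same x with |ME| = 36.0 and E on the −y side, so E = (0.000, -36.00). The virtual corner opposite M is at (-57.50, -36.00). The tangent condition forces PS to be normal to BS and the tangent condition forces PU to be normal to UE, with radius 3.6, so the center P sits 3.6 in from both sides at P = (-53.90, -32.40). Then |MP| = |P − M| = 62.89.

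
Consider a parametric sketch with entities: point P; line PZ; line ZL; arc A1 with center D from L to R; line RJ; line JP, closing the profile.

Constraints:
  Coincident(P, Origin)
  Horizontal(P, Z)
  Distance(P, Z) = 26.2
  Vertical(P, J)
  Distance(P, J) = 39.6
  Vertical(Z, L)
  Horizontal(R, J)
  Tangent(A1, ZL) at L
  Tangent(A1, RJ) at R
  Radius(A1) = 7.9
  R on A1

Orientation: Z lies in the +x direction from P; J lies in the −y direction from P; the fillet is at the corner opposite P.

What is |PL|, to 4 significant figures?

41.13

P is at the origin; P and Z share the same y with |PZ| = 26.2 and Z on the +x side, so Z = (26.20, 0.000). P and J share the same x with |PJ| = 39.6 and J on the −y side, so J = (0.000, -39.60). The virtual corner opposite P is at (26.20, -39.60). Since A1 is tangent to ZL there, DL ⟂ ZL and tangency of A1 to RJ means the radius DR is perpendicular to RJ, with radius 7.9, so the center D sits 7.9 in from both sides at D = (18.30, -31.70). That places the tangent points at L = (26.20, -31.70) on ZL and R = (18.30, -39.60) on RJ. Then |PL| = |L − P| = 41.13.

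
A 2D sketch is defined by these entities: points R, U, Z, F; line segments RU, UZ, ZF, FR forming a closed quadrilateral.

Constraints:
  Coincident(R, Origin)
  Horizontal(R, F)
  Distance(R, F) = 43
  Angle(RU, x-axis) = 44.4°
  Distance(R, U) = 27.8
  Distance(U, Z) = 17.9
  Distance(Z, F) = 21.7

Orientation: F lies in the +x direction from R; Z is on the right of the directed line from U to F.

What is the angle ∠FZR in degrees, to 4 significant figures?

171.4°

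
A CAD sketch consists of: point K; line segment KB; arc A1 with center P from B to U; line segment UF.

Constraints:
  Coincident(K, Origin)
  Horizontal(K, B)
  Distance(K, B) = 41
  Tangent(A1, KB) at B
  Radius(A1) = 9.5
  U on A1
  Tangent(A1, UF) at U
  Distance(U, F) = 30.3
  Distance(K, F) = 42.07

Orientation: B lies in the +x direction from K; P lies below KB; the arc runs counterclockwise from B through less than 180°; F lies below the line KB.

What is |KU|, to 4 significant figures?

32.63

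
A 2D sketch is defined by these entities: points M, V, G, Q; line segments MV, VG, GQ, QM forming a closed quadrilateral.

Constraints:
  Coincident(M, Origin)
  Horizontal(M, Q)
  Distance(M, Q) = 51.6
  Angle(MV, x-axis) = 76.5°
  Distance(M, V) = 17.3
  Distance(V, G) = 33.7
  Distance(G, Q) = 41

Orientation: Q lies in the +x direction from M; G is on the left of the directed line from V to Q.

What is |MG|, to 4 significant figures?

47.97

M is at the origin; MQ is horizontal with |MQ| = 51.6 and Q in +x, so Q = (51.6, 0). MV runs at 76.5° with |MV| = 17.3, so V = (4.039, 16.82). G is determined by |VG| = 33.7 and |GQ| = 41.0 together: it lies at the intersection of circle(V, 33.7) and circle(Q, 41.0). With |VQ| = 50.45, the foot of the radical line on VQ is 19.82 from V and the perpendicular offset is √(33.7² − 19.82²) = 27.26. Taking the left-of-VQ solution: G = (31.81, 35.91).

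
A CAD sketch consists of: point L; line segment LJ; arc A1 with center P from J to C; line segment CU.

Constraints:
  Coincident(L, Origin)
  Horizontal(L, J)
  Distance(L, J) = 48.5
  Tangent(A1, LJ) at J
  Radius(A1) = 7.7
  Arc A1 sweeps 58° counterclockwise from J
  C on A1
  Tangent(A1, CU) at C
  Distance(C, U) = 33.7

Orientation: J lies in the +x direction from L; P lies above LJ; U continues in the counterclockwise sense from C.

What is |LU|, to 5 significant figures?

79.684

L is at the origin; L and J share the same y with |LJ| = 48.5 and J on the +x side, so J = (48.500, 0.0000). Since A1 is tangent to LJ there, PJ ⟂ LJ, so P = J + (0, 7.7) = (48.500, 7.7000). On A1, J sits at bearing -90° from P; a 58° counterclockwise sweep puts C at bearing -32°, so C = P + 7.7·(cos -32°, sin -32°) = (55.030, 3.6196). The tangent condition forces PC to be normal to CU, so CU runs along (−sin -32°, cos -32°); with |CU| = 33.7, U = (72.888, 32.199). Then |LU| = |U − L| = 79.684.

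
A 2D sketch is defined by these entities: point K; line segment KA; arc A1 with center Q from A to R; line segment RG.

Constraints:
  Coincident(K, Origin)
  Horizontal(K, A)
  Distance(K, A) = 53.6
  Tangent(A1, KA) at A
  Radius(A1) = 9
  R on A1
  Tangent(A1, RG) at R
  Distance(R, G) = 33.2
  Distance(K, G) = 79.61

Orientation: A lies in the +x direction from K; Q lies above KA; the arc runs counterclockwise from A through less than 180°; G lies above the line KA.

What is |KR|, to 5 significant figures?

62.841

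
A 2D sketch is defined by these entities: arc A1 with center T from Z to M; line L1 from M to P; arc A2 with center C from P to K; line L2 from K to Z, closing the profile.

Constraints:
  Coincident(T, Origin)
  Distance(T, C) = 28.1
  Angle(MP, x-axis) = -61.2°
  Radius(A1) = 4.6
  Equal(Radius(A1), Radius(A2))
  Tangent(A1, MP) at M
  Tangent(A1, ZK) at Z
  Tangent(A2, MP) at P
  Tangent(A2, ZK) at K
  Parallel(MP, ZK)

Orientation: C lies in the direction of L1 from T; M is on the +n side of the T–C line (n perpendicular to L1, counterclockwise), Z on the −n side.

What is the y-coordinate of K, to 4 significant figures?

-26.84

Tangency of A1 to both parallel lines with radius 4.6 puts M and Z at T ± 4.6·n: M = (4.031, 2.216), Z = (-4.031, -2.216). Equal radii place P and K the same way about C: P = C + 4.6·n = (17.57, -22.41), K = C − 4.6·n = (9.506, -26.84). So K.y = -26.84.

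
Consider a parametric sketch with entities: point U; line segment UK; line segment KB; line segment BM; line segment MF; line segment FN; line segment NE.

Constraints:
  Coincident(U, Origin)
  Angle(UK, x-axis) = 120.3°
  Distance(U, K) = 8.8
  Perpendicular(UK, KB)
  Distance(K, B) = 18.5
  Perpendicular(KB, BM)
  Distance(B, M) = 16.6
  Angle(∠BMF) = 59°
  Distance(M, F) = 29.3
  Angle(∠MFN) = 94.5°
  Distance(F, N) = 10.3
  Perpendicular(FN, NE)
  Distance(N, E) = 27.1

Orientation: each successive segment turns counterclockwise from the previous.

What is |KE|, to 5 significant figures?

22.662

∠MFN = 94.5° gives FN at 146.80° from the x-axis; with |FN| = 10.3, N = (-6.5856, 15.272). FN ⟂ NE, so NE runs at -123.20°; with |NE| = 27.1, E = (-21.425, -7.4043). Then |KE| = |E − K| = 22.662.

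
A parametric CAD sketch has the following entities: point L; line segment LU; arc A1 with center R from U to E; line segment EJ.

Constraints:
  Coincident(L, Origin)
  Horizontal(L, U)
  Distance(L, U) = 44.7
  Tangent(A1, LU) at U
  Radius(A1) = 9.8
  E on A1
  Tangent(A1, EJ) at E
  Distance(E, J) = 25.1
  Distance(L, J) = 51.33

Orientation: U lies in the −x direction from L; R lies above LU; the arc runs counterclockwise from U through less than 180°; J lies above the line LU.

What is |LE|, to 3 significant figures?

36.5

L is at the origin; L and U share the same y with |LU| = 44.7 and U on the −x side, so U = (-44.7, 0.00). A1 meets LU tangentially, so RU is at right angles to LU, so R = U + (0, 9.8) = (-44.7, 9.80). Since RE ⟂ EJ (tangency), |RJ| = √(9.8² + 25.1²) = 26.9 regardless of where E sits on A1. So J lies on both circle(L, 51.33) and circle(R, 26.9); the above-LU intersection is J = (-37.0, 35.6). E is the foot of the tangent from J: E = (-34.9, 10.6).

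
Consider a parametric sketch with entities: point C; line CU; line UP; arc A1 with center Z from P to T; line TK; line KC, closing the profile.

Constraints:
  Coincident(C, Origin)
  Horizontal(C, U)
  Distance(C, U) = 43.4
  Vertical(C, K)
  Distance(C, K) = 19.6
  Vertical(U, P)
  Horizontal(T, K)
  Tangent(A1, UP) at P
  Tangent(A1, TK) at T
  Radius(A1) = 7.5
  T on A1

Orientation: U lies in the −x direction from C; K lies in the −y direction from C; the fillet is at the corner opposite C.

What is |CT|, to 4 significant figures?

40.90

The virtual corner opposite C is at (-43.40, -19.60). The tangent condition forces ZP to be normal to UP and the tangent condition forces ZT to be normal to TK, with radius 7.5, so the center Z sits 7.5 in from both sides at Z = (-35.90, -12.10). That places the tangent points at P = (-43.40, -12.10) on UP and T = (-35.90, -19.60) on TK. Then |CT| = |T − C| = 40.90.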